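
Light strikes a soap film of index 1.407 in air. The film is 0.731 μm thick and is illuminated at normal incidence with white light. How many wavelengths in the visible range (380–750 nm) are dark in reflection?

3

Top surface (1.0 → 1.407): reflection off a higher-index medium gives a half-wave phase shift.
Ray reflecting at the bottom interface goes from n = 1.407 toward n = 1.0: no phase shift.
The two reflections differ by half a wavelength.
So the condition for destructive reflection is 2 n t = m λ.
λ = 2 n t / m = 2057 / m nm.
m=2: 1029 nm (IR); m=3: 686 nm (visible); m=4: 514 nm (visible); m=5: 411 nm (visible); m=6: 343 nm (UV).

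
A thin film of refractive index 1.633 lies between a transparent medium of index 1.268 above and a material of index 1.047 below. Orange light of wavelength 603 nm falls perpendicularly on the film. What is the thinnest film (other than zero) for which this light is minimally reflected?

185 nm

At the upper boundary (n = 1.268 to n = 1.633) the reflected ray undergoes a half-wave phase shift.
Bottom surface (1.633 → 1.047): reflection off a lower-index medium gives no phase shift.
Net: one phase inversion between the two reflected rays.
With one net inversion, destructive interference in reflection requires 2 n t = m λ.
Minimum nonzero at m = 1: t = λ / (2 n) = 603 / (2 × 1.633) = 185 nm.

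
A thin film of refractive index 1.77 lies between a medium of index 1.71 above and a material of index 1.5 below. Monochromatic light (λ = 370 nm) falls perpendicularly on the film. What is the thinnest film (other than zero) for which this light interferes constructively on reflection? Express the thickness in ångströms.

At the upper boundary (n = 1.71 to n = 1.77) the reflected ray undergoes a half-wave phase shift.
Bottom surface (1.77 → 1.5): reflection off a lower-index medium gives no phase shift.
The two reflections differ by half a wavelength.
For bright reflection here: 2 n t = (m + ½) λ.
Minimum at m = 0: t = λ / (4 n) = 370 / (4 × 1.77) = 52.3 nm.

523 Å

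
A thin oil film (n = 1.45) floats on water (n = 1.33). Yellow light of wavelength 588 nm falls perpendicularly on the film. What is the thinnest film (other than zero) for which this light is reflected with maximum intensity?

101 nm

Top surface (1.0 → 1.45): reflection off a higher-index medium gives a half-wave phase shift.
Ray reflecting at the bottom interface goes from n = 1.45 toward n = 1.33: no phase shift.
Net: one phase inversion between the two reflected rays.
With one net inversion, constructive interference in reflection requires 2 n t = (m + ½) λ.
Minimum at m = 0: t = λ / (4 n) = 588 / (4 × 1.45) = 101 nm.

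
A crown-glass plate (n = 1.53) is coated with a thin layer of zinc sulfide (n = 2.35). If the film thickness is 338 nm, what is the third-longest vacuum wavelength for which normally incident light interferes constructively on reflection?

Ray reflecting at the top interface goes from n = 1.0 toward n = 2.35: a half-wave phase shift.
At the lower boundary (n = 2.35 to n = 1.53) the reflected ray undergoes no phase shift.
Exactly one π shift → a net half-wave offset.
So the condition for constructive reflection is 2 n t = (m + ½) λ.
λ = 2 n t / (m + ½). The third-longest wavelength is m = 2: λ = 2 × 2.35 × 338 / 2.50 = 635 nm.

635 nm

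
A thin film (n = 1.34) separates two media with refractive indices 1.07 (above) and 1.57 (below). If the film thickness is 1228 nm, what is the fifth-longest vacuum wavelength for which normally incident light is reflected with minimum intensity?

Ray reflecting at the top interface goes from n = 1.07 toward n = 1.34: a half-wave phase shift.
At the lower boundary (n = 1.34 to n = 1.57) the reflected ray undergoes a half-wave phase shift.
Net: no relative phase inversion (both shifts match).
So the condition for destructive reflection is 2 n t = (m + ½) λ.
λ = 2 n t / (m + ½). The fifth-longest wavelength is m = 4: λ = 2 × 1.34 × 1228 / 4.50 = 731 nm.

731 nm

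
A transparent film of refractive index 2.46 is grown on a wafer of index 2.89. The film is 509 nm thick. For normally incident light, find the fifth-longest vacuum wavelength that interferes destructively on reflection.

557 nm

Top surface (1.0 → 2.46): reflection off a higher-index medium gives a half-wave phase shift.
At the lower boundary (n = 2.46 to n = 2.89) the reflected ray undergoes a half-wave phase shift.
Net: no relative phase inversion (both shifts match).
So the condition for destructive reflection is 2 n t = (m + ½) λ.
λ = 2 n t / (m + ½). The fifth-longest wavelength is m = 4: λ = 2 × 2.46 × 509 / 4.50 = 557 nm.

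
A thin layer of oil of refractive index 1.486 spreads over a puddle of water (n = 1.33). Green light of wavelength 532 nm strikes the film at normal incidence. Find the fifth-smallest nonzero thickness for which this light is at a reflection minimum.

895 nm

At the upper boundary (n = 1.0 to n = 1.486) the reflected ray undergoes a half-wave phase shift.
Ray reflecting at the bottom interface goes from n = 1.486 toward n = 1.33: no phase shift.
The two reflections differ by half a wavelength.
For minimum reflection here: 2 n t = m λ.
The fifth-smallest nonzero thickness corresponds to m = 5: t = m λ / (2 n) = 5.00 × 532 / (2 × 1.486) = 895 nm.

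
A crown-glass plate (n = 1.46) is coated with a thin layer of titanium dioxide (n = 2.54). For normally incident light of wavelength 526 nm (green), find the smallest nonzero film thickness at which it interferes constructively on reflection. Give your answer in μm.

Top surface (1.0 → 2.54): reflection off a higher-index medium gives a half-wave phase shift.
Ray reflecting at the bottom interface goes from n = 2.54 toward n = 1.46: no phase shift.
The two reflections differ by half a wavelength.
So the condition for constructive reflection is 2 n t = (m + ½) λ.
Minimum at m = 0: t = λ / (4 n) = 526 / (4 × 2.54) = 51.8 nm.

0.0518 μm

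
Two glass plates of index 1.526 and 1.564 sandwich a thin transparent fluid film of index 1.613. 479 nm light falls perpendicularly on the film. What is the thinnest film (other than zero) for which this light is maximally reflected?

74.2 nm

At the upper boundary (n = 1.526 to n = 1.613) the reflected ray undergoes a half-wave phase shift.
At the lower boundary (n = 1.613 to n = 1.564) the reflected ray undergoes no phase shift.
Exactly one π shift → a net half-wave offset.
For bright reflection here: 2 n t = (m + ½) λ.
Minimum at m = 0: t = λ / (4 n) = 479 / (4 × 1.613) = 74.2 nm.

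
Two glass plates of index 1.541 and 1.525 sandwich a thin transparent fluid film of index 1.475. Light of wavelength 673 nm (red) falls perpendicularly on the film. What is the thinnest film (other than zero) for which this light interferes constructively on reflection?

At the upper boundary (n = 1.541 to n = 1.475) the reflected ray undergoes no phase shift.
Ray reflecting at the bottom interface goes from n = 1.475 toward n = 1.525: a half-wave phase shift.
Exactly one π shift → a net half-wave offset.
With one net inversion, constructive interference in reflection requires 2 n t = (m + ½) λ.
Minimum at m = 0: t = λ / (4 n) = 673 / (4 × 1.475) = 114 nm.

114 nm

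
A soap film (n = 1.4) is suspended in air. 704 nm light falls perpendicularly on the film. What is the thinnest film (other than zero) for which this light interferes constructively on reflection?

126 nm

Ray reflecting at the top interface goes from n = 1.0 toward n = 1.4: a half-wave phase shift.
Bottom surface (1.4 → 1.0): reflection off a lower-index medium gives no phase shift.
The two reflections differ by half a wavelength.
So the condition for constructive reflection is 2 n t = (m + ½) λ.
Minimum at m = 0: t = λ / (4 n) = 704 / (4 × 1.4) = 126 nm.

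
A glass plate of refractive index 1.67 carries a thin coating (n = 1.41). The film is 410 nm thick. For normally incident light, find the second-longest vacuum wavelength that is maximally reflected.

At the upper boundary (n = 1.0 to n = 1.41) the reflected ray undergoes a half-wave phase shift.
Bottom surface (1.41 → 1.67): reflection off a higher-index medium gives a half-wave phase shift.
Net: no relative phase inversion (both shifts match).
So the condition for constructive reflection is 2 n t = m λ.
λ = 2 n t / m. The second-longest wavelength is m = 2: λ = 2 × 1.41 × 410 / 2.00 = 578 nm.

578 nm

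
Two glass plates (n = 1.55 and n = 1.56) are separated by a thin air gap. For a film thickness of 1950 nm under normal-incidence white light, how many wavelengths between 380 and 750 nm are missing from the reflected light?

5

At the upper boundary (n = 1.55 to n = 1.0) the reflected ray undergoes no phase shift.
At the lower boundary (n = 1.0 to n = 1.56) the reflected ray undergoes a half-wave phase shift.
Exactly one π shift → a net half-wave offset.
With one net inversion, destructive interference in reflection requires 2 n t = m λ.
λ = 2 n t / m = 3900 / m nm.
m=5: 780 nm (IR); m=6: 650 nm (visible); m=7: 557 nm (visible); m=8: 488 nm (visible); m=9: 433 nm (visible); m=10: 390 nm (visible); m=11: 355 nm (UV).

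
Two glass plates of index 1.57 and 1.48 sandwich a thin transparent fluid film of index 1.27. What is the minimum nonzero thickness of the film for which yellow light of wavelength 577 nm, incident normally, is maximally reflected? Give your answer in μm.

Top surface (1.57 → 1.27): reflection off a lower-index medium gives no phase shift.
Bottom surface (1.27 → 1.48): reflection off a higher-index medium gives a half-wave phase shift.
The two reflections differ by half a wavelength.
With one net inversion, constructive interference in reflection requires 2 n t = (m + ½) λ.
Minimum at m = 0: t = λ / (4 n) = 577 / (4 × 1.27) = 114 nm.

0.114 μm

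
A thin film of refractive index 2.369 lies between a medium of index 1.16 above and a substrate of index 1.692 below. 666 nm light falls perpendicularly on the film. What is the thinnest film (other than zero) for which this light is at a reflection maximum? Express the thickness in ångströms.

Ray reflecting at the top interface goes from n = 1.16 toward n = 2.369: a half-wave phase shift.
At the lower boundary (n = 2.369 to n = 1.692) the reflected ray undergoes no phase shift.
The two reflections differ by half a wavelength.
So the condition for constructive reflection is 2 n t = (m + ½) λ.
Minimum at m = 0: t = λ / (4 n) = 666 / (4 × 2.369) = 70.3 nm.

703 Å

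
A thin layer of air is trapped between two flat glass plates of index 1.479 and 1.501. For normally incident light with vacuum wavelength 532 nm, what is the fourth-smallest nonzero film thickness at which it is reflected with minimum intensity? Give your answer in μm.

At the upper boundary (n = 1.479 to n = 1.0) the reflected ray undergoes no phase shift.
Ray reflecting at the bottom interface goes from n = 1.0 toward n = 1.501: a half-wave phase shift.
Net: one phase inversion between the two reflected rays.
For dark reflection here: 2 n t = m λ.
The fourth-smallest nonzero thickness corresponds to m = 4: t = m λ / (2 n) = 4.00 × 532 / (2 × 1.0) = 1064 nm.

1.06 μm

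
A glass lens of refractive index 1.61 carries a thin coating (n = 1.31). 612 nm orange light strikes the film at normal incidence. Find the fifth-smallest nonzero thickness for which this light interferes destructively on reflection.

1051 nm

Ray reflecting at the top interface goes from n = 1.0 toward n = 1.31: a half-wave phase shift.
Ray reflecting at the bottom interface goes from n = 1.31 toward n = 1.61: a half-wave phase shift.
The two reflections carry the same phase change, so no net offset.
For dark reflection here: 2 n t = (m + ½) λ.
The fifth-smallest nonzero thickness corresponds to m = 4: t = (m + ½) λ / (2 n) = 4.50 × 612 / (2 × 1.31) = 1051 nm.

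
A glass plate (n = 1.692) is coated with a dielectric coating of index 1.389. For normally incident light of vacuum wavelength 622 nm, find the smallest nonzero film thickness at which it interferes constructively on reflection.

224 nm

Top surface (1.0 → 1.389): reflection off a higher-index medium gives a half-wave phase shift.
Ray reflecting at the bottom interface goes from n = 1.389 toward n = 1.692: a half-wave phase shift.
The two reflections carry the same phase change, so no net offset.
For bright reflection here: 2 n t = m λ.
Minimum nonzero at m = 1: t = λ / (2 n) = 622 / (2 × 1.389) = 224 nm.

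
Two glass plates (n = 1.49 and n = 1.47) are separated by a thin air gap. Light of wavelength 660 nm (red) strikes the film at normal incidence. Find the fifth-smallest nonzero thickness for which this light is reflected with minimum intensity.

Ray reflecting at the top interface goes from n = 1.49 toward n = 1.0: no phase shift.
Bottom surface (1.0 → 1.47): reflection off a higher-index medium gives a half-wave phase shift.
The two reflections differ by half a wavelength.
For weak reflection here: 2 n t = m λ.
The fifth-smallest nonzero thickness corresponds to m = 5: t = m λ / (2 n) = 5.00 × 660 / (2 × 1.0) = 1650 nm.

1650 nm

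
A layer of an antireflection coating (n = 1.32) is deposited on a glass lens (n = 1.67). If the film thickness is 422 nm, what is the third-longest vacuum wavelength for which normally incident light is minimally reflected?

446 nm

At the upper boundary (n = 1.0 to n = 1.32) the reflected ray undergoes a half-wave phase shift.
Ray reflecting at the bottom interface goes from n = 1.32 toward n = 1.67: a half-wave phase shift.
Zero or two π shifts → no net half-wave offset.
So the condition for destructive reflection is 2 n t = (m + ½) λ.
λ = 2 n t / (m + ½). The third-longest wavelength is m = 2: λ = 2 × 1.32 × 422 / 2.50 = 446 nm.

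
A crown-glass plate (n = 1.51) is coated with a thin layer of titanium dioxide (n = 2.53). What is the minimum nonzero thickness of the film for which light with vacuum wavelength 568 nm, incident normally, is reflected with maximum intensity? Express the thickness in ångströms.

At the upper boundary (n = 1.0 to n = 2.53) the reflected ray undergoes a half-wave phase shift.
At the lower boundary (n = 2.53 to n = 1.51) the reflected ray undergoes no phase shift.
The two reflections differ by half a wavelength.
With one net inversion, constructive interference in reflection requires 2 n t = (m + ½) λ.
Minimum at m = 0: t = λ / (4 n) = 568 / (4 × 2.53) = 56.1 nm.

561 Å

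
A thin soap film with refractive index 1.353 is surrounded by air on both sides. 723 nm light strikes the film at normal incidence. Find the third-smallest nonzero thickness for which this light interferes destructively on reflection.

At the upper boundary (n = 1.0 to n = 1.353) the reflected ray undergoes a half-wave phase shift.
Ray reflecting at the bottom interface goes from n = 1.353 toward n = 1.0: no phase shift.
The two reflections differ by half a wavelength.
With one net inversion, destructive interference in reflection requires 2 n t = m λ.
The third-smallest nonzero thickness corresponds to m = 3: t = m λ / (2 n) = 3.00 × 723 / (2 × 1.353) = 802 nm.

802 nm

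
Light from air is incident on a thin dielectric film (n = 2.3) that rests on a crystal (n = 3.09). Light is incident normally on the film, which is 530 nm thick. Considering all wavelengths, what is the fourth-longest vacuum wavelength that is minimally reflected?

Top surface (1.0 → 2.3): reflection off a higher-index medium gives a half-wave phase shift.
Bottom surface (2.3 → 3.09): reflection off a higher-index medium gives a half-wave phase shift.
Net: no relative phase inversion (both shifts match).
For dark reflection here: 2 n t = (m + ½) λ.
λ = 2 n t / (m + ½). The fourth-longest wavelength is m = 3: λ = 2 × 2.3 × 530 / 3.50 = 697 nm.

697 nm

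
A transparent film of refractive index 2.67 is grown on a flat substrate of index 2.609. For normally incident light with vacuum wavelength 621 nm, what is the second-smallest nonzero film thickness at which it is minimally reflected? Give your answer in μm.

0.233 μm

At the upper boundary (n = 1.0 to n = 2.67) the reflected ray undergoes a half-wave phase shift.
At the lower boundary (n = 2.67 to n = 2.609) the reflected ray undergoes no phase shift.
The two reflections differ by half a wavelength.
For dark reflection here: 2 n t = m λ.
The second-smallest nonzero thickness corresponds to m = 2: t = m λ / (2 n) = 2.00 × 621 / (2 × 2.67) = 233 nm.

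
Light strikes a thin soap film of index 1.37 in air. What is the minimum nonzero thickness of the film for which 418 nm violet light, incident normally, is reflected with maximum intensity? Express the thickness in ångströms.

Ray reflecting at the top interface goes from n = 1.0 toward n = 1.37: a half-wave phase shift.
Bottom surface (1.37 → 1.0): reflection off a lower-index medium gives no phase shift.
The two reflections differ by half a wavelength.
With one net inversion, constructive interference in reflection requires 2 n t = (m + ½) λ.
Minimum at m = 0: t = λ / (4 n) = 418 / (4 × 1.37) = 76.3 nm.

763 Å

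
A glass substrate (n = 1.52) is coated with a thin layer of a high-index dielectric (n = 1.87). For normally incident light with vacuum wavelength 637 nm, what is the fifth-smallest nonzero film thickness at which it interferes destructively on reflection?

At the upper boundary (n = 1.0 to n = 1.87) the reflected ray undergoes a half-wave phase shift.
Ray reflecting at the bottom interface goes from n = 1.87 toward n = 1.52: no phase shift.
Exactly one π shift → a net half-wave offset.
For dark reflection here: 2 n t = m λ.
The fifth-smallest nonzero thickness corresponds to m = 5: t = m λ / (2 n) = 5.00 × 637 / (2 × 1.87) = 852 nm.

852 nm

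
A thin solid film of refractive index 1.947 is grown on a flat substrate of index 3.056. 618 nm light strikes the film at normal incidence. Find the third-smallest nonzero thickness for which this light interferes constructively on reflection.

Top surface (1.0 → 1.947): reflection off a higher-index medium gives a half-wave phase shift.
At the lower boundary (n = 1.947 to n = 3.056) the reflected ray undergoes a half-wave phase shift.
The two reflections carry the same phase change, so no net offset.
With no net inversion, constructive interference in reflection requires 2 n t = m λ.
The third-smallest nonzero thickness corresponds to m = 3: t = m λ / (2 n) = 3.00 × 618 / (2 × 1.947) = 476 nm.

476 nm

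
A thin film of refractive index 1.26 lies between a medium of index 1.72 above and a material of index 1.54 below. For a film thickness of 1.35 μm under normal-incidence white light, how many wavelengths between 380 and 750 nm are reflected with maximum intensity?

Ray reflecting at the top interface goes from n = 1.72 toward n = 1.26: no phase shift.
At the lower boundary (n = 1.26 to n = 1.54) the reflected ray undergoes a half-wave phase shift.
Exactly one π shift → a net half-wave offset.
For maximum reflection here: 2 n t = (m + ½) λ.
λ = 2 n t / (m + ½) = 3402 / (m + ½) nm.
m=4: 756 nm (IR); m=5: 619 nm (visible); m=6: 523 nm (visible); m=7: 454 nm (visible); m=8: 400 nm (visible); m=9: 358 nm (UV).

4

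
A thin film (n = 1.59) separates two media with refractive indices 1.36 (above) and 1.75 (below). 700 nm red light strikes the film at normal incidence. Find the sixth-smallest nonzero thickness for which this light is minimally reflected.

1211 nm

At the upper boundary (n = 1.36 to n = 1.59) the reflected ray undergoes a half-wave phase shift.
At the lower boundary (n = 1.59 to n = 1.75) the reflected ray undergoes a half-wave phase shift.
Net: no relative phase inversion (both shifts match).
So the condition for destructive reflection is 2 n t = (m + ½) λ.
The sixth-smallest nonzero thickness corresponds to m = 5: t = (m + ½) λ / (2 n) = 5.50 × 700 / (2 × 1.59) = 1211 nm.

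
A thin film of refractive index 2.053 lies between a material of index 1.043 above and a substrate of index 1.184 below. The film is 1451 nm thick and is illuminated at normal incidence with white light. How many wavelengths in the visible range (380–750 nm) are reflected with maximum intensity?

8

At the upper boundary (n = 1.043 to n = 2.053) the reflected ray undergoes a half-wave phase shift.
Bottom surface (2.053 → 1.184): reflection off a lower-index medium gives no phase shift.
Exactly one π shift → a net half-wave offset.
For strong reflection here: 2 n t = (m + ½) λ.
λ = 2 n t / (m + ½) = 5958 / (m + ½) nm.
m=7: 794 nm (IR); m=8: 701 nm (visible); m=9: 627 nm (visible); m=10: 567 nm (visible); m=11: 518 nm (visible); m=12: 477 nm (visible); m=13: 441 nm (visible); m=14: 411 nm (visible); m=15: 384 nm (visible); m=16: 361 nm (UV).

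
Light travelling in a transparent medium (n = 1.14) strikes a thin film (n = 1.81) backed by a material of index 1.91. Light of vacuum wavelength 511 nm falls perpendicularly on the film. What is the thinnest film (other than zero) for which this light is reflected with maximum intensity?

141 nm

Top surface (1.14 → 1.81): reflection off a higher-index medium gives a half-wave phase shift.
Bottom surface (1.81 → 1.91): reflection off a higher-index medium gives a half-wave phase shift.
The two reflections carry the same phase change, so no net offset.
For maximum reflection here: 2 n t = m λ.
Minimum nonzero at m = 1: t = λ / (2 n) = 511 / (2 × 1.81) = 141 nm.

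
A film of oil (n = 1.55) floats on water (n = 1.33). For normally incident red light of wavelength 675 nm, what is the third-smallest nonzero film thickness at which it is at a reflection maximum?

544 nm

Ray reflecting at the top interface goes from n = 1.0 toward n = 1.55: a half-wave phase shift.
Ray reflecting at the bottom interface goes from n = 1.55 toward n = 1.33: no phase shift.
The two reflections differ by half a wavelength.
For strong reflection here: 2 n t = (m + ½) λ.
The third-smallest nonzero thickness corresponds to m = 2: t = (m + ½) λ / (2 n) = 2.50 × 675 / (2 × 1.55) = 544 nm.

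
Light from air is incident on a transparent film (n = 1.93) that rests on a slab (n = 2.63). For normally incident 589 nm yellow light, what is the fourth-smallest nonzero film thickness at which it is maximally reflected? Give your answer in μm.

Ray reflecting at the top interface goes from n = 1.0 toward n = 1.93: a half-wave phase shift.
Ray reflecting at the bottom interface goes from n = 1.93 toward n = 2.63: a half-wave phase shift.
Zero or two π shifts → no net half-wave offset.
With no net inversion, constructive interference in reflection requires 2 n t = m λ.
The fourth-smallest nonzero thickness corresponds to m = 4: t = m λ / (2 n) = 4.00 × 589 / (2 × 1.93) = 610 nm.

0.610 μm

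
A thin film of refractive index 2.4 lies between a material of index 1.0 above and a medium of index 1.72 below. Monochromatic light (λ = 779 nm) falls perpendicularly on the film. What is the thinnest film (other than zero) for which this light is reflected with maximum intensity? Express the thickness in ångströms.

Ray reflecting at the top interface goes from n = 1.0 toward n = 2.4: a half-wave phase shift.
Ray reflecting at the bottom interface goes from n = 2.4 toward n = 1.72: no phase shift.
Exactly one π shift → a net half-wave offset.
So the condition for constructive reflection is 2 n t = (m + ½) λ.
Minimum at m = 0: t = λ / (4 n) = 779 / (4 × 2.4) = 81.1 nm.

811 Å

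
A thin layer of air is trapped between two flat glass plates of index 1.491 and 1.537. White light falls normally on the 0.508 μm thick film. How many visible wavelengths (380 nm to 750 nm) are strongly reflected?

Top surface (1.491 → 1.0): reflection off a lower-index medium gives no phase shift.
Bottom surface (1.0 → 1.537): reflection off a higher-index medium gives a half-wave phase shift.
The two reflections differ by half a wavelength.
So the condition for constructive reflection is 2 n t = (m + ½) λ.
λ = 2 n t / (m + ½) = 1016 / (m + ½) nm.
m=0: 2032 nm (IR); m=1: 677 nm (visible); m=2: 406 nm (visible); m=3: 290 nm (UV).

2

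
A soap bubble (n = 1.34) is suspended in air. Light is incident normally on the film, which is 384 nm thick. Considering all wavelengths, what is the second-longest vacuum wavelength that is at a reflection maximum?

Ray reflecting at the top interface goes from n = 1.0 toward n = 1.34: a half-wave phase shift.
Bottom surface (1.34 → 1.0): reflection off a lower-index medium gives no phase shift.
Net: one phase inversion between the two reflected rays.
With one net inversion, constructive interference in reflection requires 2 n t = (m + ½) λ.
λ = 2 n t / (m + ½). The second-longest wavelength is m = 1: λ = 2 × 1.34 × 384 / 1.50 = 686 nm.

686 nm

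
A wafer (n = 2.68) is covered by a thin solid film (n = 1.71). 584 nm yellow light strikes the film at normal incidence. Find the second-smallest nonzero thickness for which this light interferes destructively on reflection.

256 nm

Ray reflecting at the top interface goes from n = 1.0 toward n = 1.71: a half-wave phase shift.
Bottom surface (1.71 → 2.68): reflection off a higher-index medium gives a half-wave phase shift.
Zero or two π shifts → no net half-wave offset.
So the condition for destructive reflection is 2 n t = (m + ½) λ.
The second-smallest nonzero thickness corresponds to m = 1: t = (m + ½) λ / (2 n) = 1.50 × 584 / (2 × 1.71) = 256 nm.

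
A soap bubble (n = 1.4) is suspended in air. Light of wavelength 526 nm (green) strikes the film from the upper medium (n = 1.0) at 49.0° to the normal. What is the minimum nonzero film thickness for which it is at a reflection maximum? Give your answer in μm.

Top surface (1.0 → 1.4): reflection off a higher-index medium gives a half-wave phase shift.
Bottom surface (1.4 → 1.0): reflection off a lower-index medium gives no phase shift.
Net: one phase inversion between the two reflected rays.
With one net inversion, constructive interference in reflection requires 2 n t cos θ_r = (m + ½) λ.
Snell's law: 1.0 sin 49.0° = 1.4 sin θ_r → sin θ_r = 0.539, cos θ_r = 0.842.
Minimum at m = 0: t = λ / (4 n cos θ_r) = 526 / (4 × 1.4 × 0.842) = 112 nm.

0.112 μm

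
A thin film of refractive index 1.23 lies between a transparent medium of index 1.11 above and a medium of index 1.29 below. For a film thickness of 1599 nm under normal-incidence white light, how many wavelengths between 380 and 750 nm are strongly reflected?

At the upper boundary (n = 1.11 to n = 1.23) the reflected ray undergoes a half-wave phase shift.
At the lower boundary (n = 1.23 to n = 1.29) the reflected ray undergoes a half-wave phase shift.
Zero or two π shifts → no net half-wave offset.
For maximum reflection here: 2 n t = m λ.
λ = 2 n t / m = 3934 / m nm.
m=5: 787 nm (IR); m=6: 656 nm (visible); m=7: 562 nm (visible); m=8: 492 nm (visible); m=9: 437 nm (visible); m=10: 393 nm (visible); m=11: 358 nm (UV).

5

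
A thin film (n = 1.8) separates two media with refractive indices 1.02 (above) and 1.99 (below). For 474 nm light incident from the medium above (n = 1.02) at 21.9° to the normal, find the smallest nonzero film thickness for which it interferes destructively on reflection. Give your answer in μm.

0.0674 μm

Ray reflecting at the top interface goes from n = 1.02 toward n = 1.8: a half-wave phase shift.
At the lower boundary (n = 1.8 to n = 1.99) the reflected ray undergoes a half-wave phase shift.
Zero or two π shifts → no net half-wave offset.
So the condition for destructive reflection is 2 n t cos θ_r = (m + ½) λ.
Snell's law: 1.02 sin 21.9° = 1.8 sin θ_r → sin θ_r = 0.211, cos θ_r = 0.977.
Minimum at m = 0: t = λ / (4 n cos θ_r) = 474 / (4 × 1.8 × 0.977) = 67.4 nm.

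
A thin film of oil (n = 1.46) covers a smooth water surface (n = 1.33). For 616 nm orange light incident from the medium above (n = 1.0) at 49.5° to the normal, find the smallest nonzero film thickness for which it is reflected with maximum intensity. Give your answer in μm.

0.124 μm

Ray reflecting at the top interface goes from n = 1.0 toward n = 1.46: a half-wave phase shift.
Ray reflecting at the bottom interface goes from n = 1.46 toward n = 1.33: no phase shift.
Net: one phase inversion between the two reflected rays.
For strong reflection here: 2 n t cos θ_r = (m + ½) λ.
Snell's law: 1.0 sin 49.5° = 1.46 sin θ_r → sin θ_r = 0.521, cos θ_r = 0.854.
Minimum at m = 0: t = λ / (4 n cos θ_r) = 616 / (4 × 1.46 × 0.854) = 124 nm.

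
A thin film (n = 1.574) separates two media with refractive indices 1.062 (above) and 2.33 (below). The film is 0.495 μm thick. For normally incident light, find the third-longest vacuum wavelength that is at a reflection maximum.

519 nm

Ray reflecting at the top interface goes from n = 1.062 toward n = 1.574: a half-wave phase shift.
Ray reflecting at the bottom interface goes from n = 1.574 toward n = 2.33: a half-wave phase shift.
The two reflections carry the same phase change, so no net offset.
So the condition for constructive reflection is 2 n t = m λ.
λ = 2 n t / m. The third-longest wavelength is m = 3: λ = 2 × 1.574 × 495 / 3.00 = 519 nm.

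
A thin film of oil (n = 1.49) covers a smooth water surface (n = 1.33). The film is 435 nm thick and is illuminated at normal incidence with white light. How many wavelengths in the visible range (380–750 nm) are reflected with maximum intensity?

1

Top surface (1.0 → 1.49): reflection off a higher-index medium gives a half-wave phase shift.
Bottom surface (1.49 → 1.33): reflection off a lower-index medium gives no phase shift.
Exactly one π shift → a net half-wave offset.
So the condition for constructive reflection is 2 n t = (m + ½) λ.
λ = 2 n t / (m + ½) = 1296 / (m + ½) nm.
m=1: 864 nm (IR); m=2: 519 nm (visible); m=3: 370 nm (UV).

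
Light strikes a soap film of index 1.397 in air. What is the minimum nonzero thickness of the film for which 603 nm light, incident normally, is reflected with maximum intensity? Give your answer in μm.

0.108 μm

At the upper boundary (n = 1.0 to n = 1.397) the reflected ray undergoes a half-wave phase shift.
At the lower boundary (n = 1.397 to n = 1.0) the reflected ray undergoes no phase shift.
Net: one phase inversion between the two reflected rays.
So the condition for constructive reflection is 2 n t = (m + ½) λ.
Minimum at m = 0: t = λ / (4 n) = 603 / (4 × 1.397) = 108 nm.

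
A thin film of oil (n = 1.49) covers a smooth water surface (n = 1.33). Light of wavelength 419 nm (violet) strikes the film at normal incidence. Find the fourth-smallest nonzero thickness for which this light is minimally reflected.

Ray reflecting at the top interface goes from n = 1.0 toward n = 1.49: a half-wave phase shift.
Ray reflecting at the bottom interface goes from n = 1.49 toward n = 1.33: no phase shift.
Exactly one π shift → a net half-wave offset.
For weak reflection here: 2 n t = m λ.
The fourth-smallest nonzero thickness corresponds to m = 4: t = m λ / (2 n) = 4.00 × 419 / (2 × 1.49) = 562 nm.

562 nm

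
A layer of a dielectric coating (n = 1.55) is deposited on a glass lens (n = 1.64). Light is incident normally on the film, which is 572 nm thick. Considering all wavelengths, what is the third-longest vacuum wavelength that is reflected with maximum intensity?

591 nm

At the upper boundary (n = 1.0 to n = 1.55) the reflected ray undergoes a half-wave phase shift.
Ray reflecting at the bottom interface goes from n = 1.55 toward n = 1.64: a half-wave phase shift.
Net: no relative phase inversion (both shifts match).
So the condition for constructive reflection is 2 n t = m λ.
λ = 2 n t / m. The third-longest wavelength is m = 3: λ = 2 × 1.55 × 572 / 3.00 = 591 nm.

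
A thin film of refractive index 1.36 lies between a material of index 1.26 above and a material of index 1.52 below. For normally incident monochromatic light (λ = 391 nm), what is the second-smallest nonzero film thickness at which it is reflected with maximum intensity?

At the upper boundary (n = 1.26 to n = 1.36) the reflected ray undergoes a half-wave phase shift.
Bottom surface (1.36 → 1.52): reflection off a higher-index medium gives a half-wave phase shift.
Net: no relative phase inversion (both shifts match).
For strong reflection here: 2 n t = m λ.
The second-smallest nonzero thickness corresponds to m = 2: t = m λ / (2 n) = 2.00 × 391 / (2 × 1.36) = 288 nm.

288 nm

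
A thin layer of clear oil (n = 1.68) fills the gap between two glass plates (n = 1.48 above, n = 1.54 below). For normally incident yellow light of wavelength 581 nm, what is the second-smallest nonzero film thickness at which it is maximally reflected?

259 nm

At the upper boundary (n = 1.48 to n = 1.68) the reflected ray undergoes a half-wave phase shift.
At the lower boundary (n = 1.68 to n = 1.54) the reflected ray undergoes no phase shift.
The two reflections differ by half a wavelength.
For strong reflection here: 2 n t = (m + ½) λ.
The second-smallest nonzero thickness corresponds to m = 1: t = (m + ½) λ / (2 n) = 1.50 × 581 / (2 × 1.68) = 259 nm.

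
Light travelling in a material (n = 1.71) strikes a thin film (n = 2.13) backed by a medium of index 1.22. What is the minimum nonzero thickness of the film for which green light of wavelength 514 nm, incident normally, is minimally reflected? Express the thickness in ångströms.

Ray reflecting at the top interface goes from n = 1.71 toward n = 2.13: a half-wave phase shift.
Ray reflecting at the bottom interface goes from n = 2.13 toward n = 1.22: no phase shift.
Exactly one π shift → a net half-wave offset.
For dark reflection here: 2 n t = m λ.
Minimum nonzero at m = 1: t = λ / (2 n) = 514 / (2 × 2.13) = 121 nm.

1207 Å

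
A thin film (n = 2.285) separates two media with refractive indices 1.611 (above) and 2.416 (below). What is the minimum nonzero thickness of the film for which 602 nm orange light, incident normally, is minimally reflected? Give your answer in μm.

0.0659 μm

Ray reflecting at the top interface goes from n = 1.611 toward n = 2.285: a half-wave phase shift.
Bottom surface (2.285 → 2.416): reflection off a higher-index medium gives a half-wave phase shift.
Zero or two π shifts → no net half-wave offset.
With no net inversion, destructive interference in reflection requires 2 n t = (m + ½) λ.
Minimum at m = 0: t = λ / (4 n) = 602 / (4 × 2.285) = 65.9 nm.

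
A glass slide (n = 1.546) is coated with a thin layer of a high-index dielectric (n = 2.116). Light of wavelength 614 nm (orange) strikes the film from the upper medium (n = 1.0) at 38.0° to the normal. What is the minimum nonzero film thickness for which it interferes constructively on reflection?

75.8 nm

At the upper boundary (n = 1.0 to n = 2.116) the reflected ray undergoes a half-wave phase shift.
Ray reflecting at the bottom interface goes from n = 2.116 toward n = 1.546: no phase shift.
Exactly one π shift → a net half-wave offset.
So the condition for constructive reflection is 2 n t cos θ_r = (m + ½) λ.
Snell's law: 1.0 sin 38.0° = 2.116 sin θ_r → sin θ_r = 0.291, cos θ_r = 0.957.
Minimum at m = 0: t = λ / (4 n cos θ_r) = 614 / (4 × 2.116 × 0.957) = 75.8 nm.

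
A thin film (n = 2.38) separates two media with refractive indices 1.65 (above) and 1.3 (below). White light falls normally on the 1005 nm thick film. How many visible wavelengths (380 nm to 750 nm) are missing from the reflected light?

6

Ray reflecting at the top interface goes from n = 1.65 toward n = 2.38: a half-wave phase shift.
Bottom surface (2.38 → 1.3): reflection off a lower-index medium gives no phase shift.
Net: one phase inversion between the two reflected rays.
So the condition for destructive reflection is 2 n t = m λ.
λ = 2 n t / m = 4784 / m nm.
m=6: 797 nm (IR); m=7: 683 nm (visible); m=8: 598 nm (visible); m=9: 532 nm (visible); m=10: 478 nm (visible); m=11: 435 nm (visible); m=12: 399 nm (visible); m=13: 368 nm (UV).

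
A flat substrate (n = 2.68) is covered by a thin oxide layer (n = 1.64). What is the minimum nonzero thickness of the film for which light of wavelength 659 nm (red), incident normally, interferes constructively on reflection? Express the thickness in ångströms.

2009 Å

At the upper boundary (n = 1.0 to n = 1.64) the reflected ray undergoes a half-wave phase shift.
Ray reflecting at the bottom interface goes from n = 1.64 toward n = 2.68: a half-wave phase shift.
The two reflections carry the same phase change, so no net offset.
For strong reflection here: 2 n t = m λ.
Minimum nonzero at m = 1: t = λ / (2 n) = 659 / (2 × 1.64) = 201 nm.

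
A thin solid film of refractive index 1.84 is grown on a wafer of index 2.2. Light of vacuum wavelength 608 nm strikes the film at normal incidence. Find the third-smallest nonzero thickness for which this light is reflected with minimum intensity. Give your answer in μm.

At the upper boundary (n = 1.0 to n = 1.84) the reflected ray undergoes a half-wave phase shift.
Ray reflecting at the bottom interface goes from n = 1.84 toward n = 2.2: a half-wave phase shift.
Zero or two π shifts → no net half-wave offset.
With no net inversion, destructive interference in reflection requires 2 n t = (m + ½) λ.
The third-smallest nonzero thickness corresponds to m = 2: t = (m + ½) λ / (2 n) = 2.50 × 608 / (2 × 1.84) = 413 nm.

0.413 μm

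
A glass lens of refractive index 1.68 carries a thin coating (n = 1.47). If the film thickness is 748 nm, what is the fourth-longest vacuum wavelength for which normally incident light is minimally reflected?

Ray reflecting at the top interface goes from n = 1.0 toward n = 1.47: a half-wave phase shift.
Ray reflecting at the bottom interface goes from n = 1.47 toward n = 1.68: a half-wave phase shift.
The two reflections carry the same phase change, so no net offset.
For minimum reflection here: 2 n t = (m + ½) λ.
λ = 2 n t / (m + ½). The fourth-longest wavelength is m = 3: λ = 2 × 1.47 × 748 / 3.50 = 628 nm.

628 nm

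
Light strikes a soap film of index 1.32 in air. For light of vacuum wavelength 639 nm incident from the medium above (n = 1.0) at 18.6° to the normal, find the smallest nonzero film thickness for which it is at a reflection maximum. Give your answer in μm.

0.125 μm

Ray reflecting at the top interface goes from n = 1.0 toward n = 1.32: a half-wave phase shift.
Bottom surface (1.32 → 1.0): reflection off a lower-index medium gives no phase shift.
The two reflections differ by half a wavelength.
With one net inversion, constructive interference in reflection requires 2 n t cos θ_r = (m + ½) λ.
Snell's law: 1.0 sin 18.6° = 1.32 sin θ_r → sin θ_r = 0.242, cos θ_r = 0.970.
Minimum at m = 0: t = λ / (4 n cos θ_r) = 639 / (4 × 1.32 × 0.970) = 125 nm.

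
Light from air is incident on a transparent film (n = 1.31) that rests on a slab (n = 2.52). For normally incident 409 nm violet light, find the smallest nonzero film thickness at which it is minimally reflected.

At the upper boundary (n = 1.0 to n = 1.31) the reflected ray undergoes a half-wave phase shift.
Ray reflecting at the bottom interface goes from n = 1.31 toward n = 2.52: a half-wave phase shift.
The two reflections carry the same phase change, so no net offset.
With no net inversion, destructive interference in reflection requires 2 n t = (m + ½) λ.
Minimum at m = 0: t = λ / (4 n) = 409 / (4 × 1.31) = 78.1 nm.

78.1 nm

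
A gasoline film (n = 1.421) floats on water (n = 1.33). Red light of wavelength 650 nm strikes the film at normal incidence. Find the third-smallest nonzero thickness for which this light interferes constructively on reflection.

Ray reflecting at the top interface goes from n = 1.0 toward n = 1.421: a half-wave phase shift.
At the lower boundary (n = 1.421 to n = 1.33) the reflected ray undergoes no phase shift.
Net: one phase inversion between the two reflected rays.
For strong reflection here: 2 n t = (m + ½) λ.
The third-smallest nonzero thickness corresponds to m = 2: t = (m + ½) λ / (2 n) = 2.50 × 650 / (2 × 1.421) = 572 nm.

572 nm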